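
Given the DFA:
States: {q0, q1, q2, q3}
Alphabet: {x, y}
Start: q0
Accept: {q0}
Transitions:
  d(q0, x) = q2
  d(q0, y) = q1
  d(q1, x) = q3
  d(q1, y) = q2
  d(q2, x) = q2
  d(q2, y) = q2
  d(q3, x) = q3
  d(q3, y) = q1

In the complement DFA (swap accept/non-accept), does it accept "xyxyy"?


Trace: q0 -> q2 -> q2 -> q2 -> q2 -> q2
Final: q2
Original accept: {q0}
Complement: q2 is not in original accept

Yes, complement accepts (original rejects)


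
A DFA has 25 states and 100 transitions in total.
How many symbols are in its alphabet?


Each state has exactly one transition per symbol.
|alphabet| = transitions / states = 100 / 25 = 4

4


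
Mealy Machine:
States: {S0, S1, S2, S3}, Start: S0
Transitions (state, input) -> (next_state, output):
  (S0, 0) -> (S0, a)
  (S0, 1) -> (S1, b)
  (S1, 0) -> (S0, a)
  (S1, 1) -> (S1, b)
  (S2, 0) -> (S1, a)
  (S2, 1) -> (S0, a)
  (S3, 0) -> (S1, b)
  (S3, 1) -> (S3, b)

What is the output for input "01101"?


Step-by-step:
  (S0, 0) -> (S0, a)
  (S0, 1) -> (S1, b)
  (S1, 1) -> (S1, b)
  (S1, 0) -> (S0, a)
  (S0, 1) -> (S1, b)

"abbab"


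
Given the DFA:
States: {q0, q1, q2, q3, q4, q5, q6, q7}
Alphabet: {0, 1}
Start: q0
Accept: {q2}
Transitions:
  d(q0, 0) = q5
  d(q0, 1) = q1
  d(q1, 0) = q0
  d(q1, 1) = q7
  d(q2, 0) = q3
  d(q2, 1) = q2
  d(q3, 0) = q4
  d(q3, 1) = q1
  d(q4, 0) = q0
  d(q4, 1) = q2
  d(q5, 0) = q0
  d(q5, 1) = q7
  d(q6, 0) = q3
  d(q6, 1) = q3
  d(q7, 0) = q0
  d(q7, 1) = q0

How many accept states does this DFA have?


Accept states listed: {q2}
Counting: q2(1)

1


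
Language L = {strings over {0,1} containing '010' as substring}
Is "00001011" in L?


'010' occurs at index 3

Yes, "00001011" is in L


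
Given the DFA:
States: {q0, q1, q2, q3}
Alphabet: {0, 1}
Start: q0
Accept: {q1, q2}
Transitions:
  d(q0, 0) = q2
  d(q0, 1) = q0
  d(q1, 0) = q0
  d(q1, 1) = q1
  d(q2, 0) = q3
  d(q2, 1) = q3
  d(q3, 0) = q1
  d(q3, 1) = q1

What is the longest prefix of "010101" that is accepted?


Run the DFA, marking each prefix where the state is accepting:
  "" -> q0 [reject]
  "0" -> q2 [accept]
  "01" -> q3 [reject]
  "010" -> q1 [accept]
  "0101" -> q1 [accept]
  "01010" -> q0 [reject]
  "010101" -> q0 [reject]

"0101"


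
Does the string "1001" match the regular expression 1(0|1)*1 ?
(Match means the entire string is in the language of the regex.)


|string| = 4; first = '1'; last = '1'

Yes, "1001" matches 1(0|1)*1


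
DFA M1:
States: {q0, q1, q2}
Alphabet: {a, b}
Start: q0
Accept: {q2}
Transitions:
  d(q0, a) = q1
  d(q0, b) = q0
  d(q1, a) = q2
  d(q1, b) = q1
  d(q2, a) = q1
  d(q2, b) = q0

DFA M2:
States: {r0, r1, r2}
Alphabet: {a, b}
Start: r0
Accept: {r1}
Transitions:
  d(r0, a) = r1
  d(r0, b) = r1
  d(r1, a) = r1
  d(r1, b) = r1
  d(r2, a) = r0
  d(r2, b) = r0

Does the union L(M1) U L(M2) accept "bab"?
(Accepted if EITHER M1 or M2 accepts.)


M1: final=q1 accepted=False
M2: final=r1 accepted=True

Yes, union accepts


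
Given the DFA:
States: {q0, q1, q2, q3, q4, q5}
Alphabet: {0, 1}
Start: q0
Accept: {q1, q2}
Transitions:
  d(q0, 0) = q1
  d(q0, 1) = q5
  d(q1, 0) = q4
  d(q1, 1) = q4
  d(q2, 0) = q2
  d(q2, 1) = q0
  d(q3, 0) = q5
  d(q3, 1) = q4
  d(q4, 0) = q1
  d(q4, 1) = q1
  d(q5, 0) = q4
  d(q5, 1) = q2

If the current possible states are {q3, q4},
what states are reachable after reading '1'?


Apply transition on '1' from each current state:
  d(q3, 1) = q4
  d(q4, 1) = q1

{q1, q4}


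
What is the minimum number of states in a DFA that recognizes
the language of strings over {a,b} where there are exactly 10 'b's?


States: count = 0, 1, ..., 10 (that's 11 states), plus a dead state for count > 10.
Total: 11 + 1 = 12. Accept = count-10 state.

12


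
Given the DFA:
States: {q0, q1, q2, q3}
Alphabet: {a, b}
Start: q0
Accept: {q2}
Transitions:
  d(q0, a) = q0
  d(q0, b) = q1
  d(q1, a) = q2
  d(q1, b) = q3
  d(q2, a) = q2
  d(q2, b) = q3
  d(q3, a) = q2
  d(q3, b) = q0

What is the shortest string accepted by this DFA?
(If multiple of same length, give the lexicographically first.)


BFS by string length (lex-first path to each state shown):
  len 0: q0<-""
  len 1: q0<-"a", q1<-"b"
  len 2: q0<-"aa", q1<-"ab", q2<-"ba", q3<-"bb"
Found accept state at length 2.

"ba"


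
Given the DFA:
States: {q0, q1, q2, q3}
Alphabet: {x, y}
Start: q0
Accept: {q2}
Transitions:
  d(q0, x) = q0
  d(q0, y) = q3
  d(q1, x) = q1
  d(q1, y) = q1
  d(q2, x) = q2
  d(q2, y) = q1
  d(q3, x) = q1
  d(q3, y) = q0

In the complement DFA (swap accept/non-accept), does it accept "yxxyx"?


Trace: q0 -> q3 -> q1 -> q1 -> q1 -> q1
Final: q1
Original accept: {q2}
Complement: q1 is not in original accept

Yes, complement accepts (original rejects)


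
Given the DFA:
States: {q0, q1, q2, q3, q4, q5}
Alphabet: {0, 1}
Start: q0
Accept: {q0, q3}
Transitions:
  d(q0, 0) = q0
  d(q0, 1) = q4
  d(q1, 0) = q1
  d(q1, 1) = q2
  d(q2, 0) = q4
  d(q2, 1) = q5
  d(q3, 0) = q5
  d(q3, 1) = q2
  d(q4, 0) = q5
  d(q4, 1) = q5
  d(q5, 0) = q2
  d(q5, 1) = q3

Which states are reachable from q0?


BFS from q0:
  layer 0: {q0}
  layer 1: {q4}
  layer 2: {q5}
  layer 3: {q2, q3}

{q0, q2, q3, q4, q5}


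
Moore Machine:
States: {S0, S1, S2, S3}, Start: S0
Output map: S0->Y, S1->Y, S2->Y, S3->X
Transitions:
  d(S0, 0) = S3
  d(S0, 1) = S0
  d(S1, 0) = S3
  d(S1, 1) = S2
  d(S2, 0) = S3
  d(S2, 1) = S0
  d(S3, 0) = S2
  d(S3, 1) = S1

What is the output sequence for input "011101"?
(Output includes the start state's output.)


Start: S0 (output Y)
  --0--> S3 (output X)
  --1--> S1 (output Y)
  --1--> S2 (output Y)
  --1--> S0 (output Y)
  --0--> S3 (output X)
  --1--> S1 (output Y)

"YXYYYXY"


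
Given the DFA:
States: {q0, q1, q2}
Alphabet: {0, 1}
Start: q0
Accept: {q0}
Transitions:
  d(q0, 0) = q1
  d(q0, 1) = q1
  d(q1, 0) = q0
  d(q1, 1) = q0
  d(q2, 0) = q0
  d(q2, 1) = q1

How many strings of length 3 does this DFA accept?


Enumerating all length-3 strings:
  "000" -> q1 [reject]
  "001" -> q1 [reject]
  "010" -> q1 [reject]
  "011" -> q1 [reject]
  "100" -> q1 [reject]
  "101" -> q1 [reject]
  "110" -> q1 [reject]
  "111" -> q1 [reject]

0 out of 8


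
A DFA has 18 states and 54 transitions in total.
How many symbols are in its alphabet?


Each state has exactly one transition per symbol.
|alphabet| = transitions / states = 54 / 18 = 3

3


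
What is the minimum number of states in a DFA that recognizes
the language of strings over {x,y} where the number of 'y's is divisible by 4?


States track (count of 'y') mod 4.
Need 4 states: one per remainder 0..3; accept = remainder 0.

4


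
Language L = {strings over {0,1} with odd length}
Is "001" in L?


length = 3; 3 mod 2 = 1

Yes, "001" is in L


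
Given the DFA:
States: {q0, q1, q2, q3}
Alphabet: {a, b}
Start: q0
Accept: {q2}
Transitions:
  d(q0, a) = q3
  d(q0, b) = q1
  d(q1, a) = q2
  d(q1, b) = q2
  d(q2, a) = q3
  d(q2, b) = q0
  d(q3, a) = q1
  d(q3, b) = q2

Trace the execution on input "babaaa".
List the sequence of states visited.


Input: babaaa
d(q0, b) = q1
d(q1, a) = q2
d(q2, b) = q0
d(q0, a) = q3
d(q3, a) = q1
d(q1, a) = q2


q0 -> q1 -> q2 -> q0 -> q3 -> q1 -> q2


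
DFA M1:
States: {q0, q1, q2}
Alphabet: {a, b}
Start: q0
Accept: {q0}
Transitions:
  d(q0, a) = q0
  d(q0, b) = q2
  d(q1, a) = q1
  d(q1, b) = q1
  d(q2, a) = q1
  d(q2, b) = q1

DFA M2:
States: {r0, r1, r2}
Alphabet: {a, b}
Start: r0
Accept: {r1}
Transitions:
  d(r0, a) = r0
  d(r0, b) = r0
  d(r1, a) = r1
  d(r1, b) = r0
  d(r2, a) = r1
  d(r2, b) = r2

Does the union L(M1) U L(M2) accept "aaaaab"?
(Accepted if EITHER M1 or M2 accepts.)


M1: final=q2 accepted=False
M2: final=r0 accepted=False

No, union rejects (neither accepts)


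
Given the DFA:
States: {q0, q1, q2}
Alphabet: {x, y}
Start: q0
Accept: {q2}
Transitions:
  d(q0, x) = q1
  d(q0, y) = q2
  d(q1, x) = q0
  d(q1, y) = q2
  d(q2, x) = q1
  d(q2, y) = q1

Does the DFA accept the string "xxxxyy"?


Trace: q0 -> q1 -> q0 -> q1 -> q0 -> q2 -> q1
Final state: q1
Accept states: {q2}

No, rejected (final state q1 is not an accept state)


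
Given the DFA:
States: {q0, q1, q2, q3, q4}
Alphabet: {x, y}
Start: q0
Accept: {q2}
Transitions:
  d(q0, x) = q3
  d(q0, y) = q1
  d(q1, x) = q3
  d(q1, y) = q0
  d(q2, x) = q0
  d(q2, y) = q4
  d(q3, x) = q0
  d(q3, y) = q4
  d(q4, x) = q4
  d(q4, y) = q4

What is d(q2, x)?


Looking up transition d(q2, x)

q0


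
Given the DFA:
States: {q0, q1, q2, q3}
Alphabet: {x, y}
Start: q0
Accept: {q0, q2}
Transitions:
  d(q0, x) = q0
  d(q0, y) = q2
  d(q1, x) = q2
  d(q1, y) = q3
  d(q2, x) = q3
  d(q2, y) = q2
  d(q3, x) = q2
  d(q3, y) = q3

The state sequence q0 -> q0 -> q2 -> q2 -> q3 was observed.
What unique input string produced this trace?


Trace back each transition to find the symbol:
  q0 --[x]--> q0
  q0 --[y]--> q2
  q2 --[y]--> q2
  q2 --[x]--> q3

"xyyx"


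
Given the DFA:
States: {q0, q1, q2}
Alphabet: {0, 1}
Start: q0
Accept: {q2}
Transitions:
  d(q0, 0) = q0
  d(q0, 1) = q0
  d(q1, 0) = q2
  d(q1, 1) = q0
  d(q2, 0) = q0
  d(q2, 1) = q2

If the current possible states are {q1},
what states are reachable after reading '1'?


Apply transition on '1' from each current state:
  d(q1, 1) = q0

{q0}


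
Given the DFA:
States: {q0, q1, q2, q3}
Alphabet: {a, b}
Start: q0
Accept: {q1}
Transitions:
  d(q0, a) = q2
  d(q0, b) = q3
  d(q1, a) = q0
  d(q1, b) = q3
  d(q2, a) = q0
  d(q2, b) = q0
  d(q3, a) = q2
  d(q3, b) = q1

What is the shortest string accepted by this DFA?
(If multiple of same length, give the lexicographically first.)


BFS by string length (lex-first path to each state shown):
  len 0: q0<-""
  len 1: q2<-"a", q3<-"b"
  len 2: q0<-"aa", q1<-"bb", q2<-"ba"
Found accept state at length 2.

"bb"


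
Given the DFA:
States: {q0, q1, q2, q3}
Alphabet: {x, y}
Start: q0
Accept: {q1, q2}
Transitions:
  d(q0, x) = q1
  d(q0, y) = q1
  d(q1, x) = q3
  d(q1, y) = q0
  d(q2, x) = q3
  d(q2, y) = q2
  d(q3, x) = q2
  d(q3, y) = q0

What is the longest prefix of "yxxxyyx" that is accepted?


Run the DFA, marking each prefix where the state is accepting:
  "" -> q0 [reject]
  "y" -> q1 [accept]
  "yx" -> q3 [reject]
  "yxx" -> q2 [accept]
  "yxxx" -> q3 [reject]
  "yxxxy" -> q0 [reject]
  "yxxxyy" -> q1 [accept]
  "yxxxyyx" -> q3 [reject]

"yxxxyy"


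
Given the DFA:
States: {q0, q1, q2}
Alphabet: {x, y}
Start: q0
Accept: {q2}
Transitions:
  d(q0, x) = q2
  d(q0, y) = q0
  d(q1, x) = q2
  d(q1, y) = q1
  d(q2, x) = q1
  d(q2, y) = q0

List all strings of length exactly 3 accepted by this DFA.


All strings of length 3: 8 total
Accepted: 3

"xxx", "xyx", "yyx"


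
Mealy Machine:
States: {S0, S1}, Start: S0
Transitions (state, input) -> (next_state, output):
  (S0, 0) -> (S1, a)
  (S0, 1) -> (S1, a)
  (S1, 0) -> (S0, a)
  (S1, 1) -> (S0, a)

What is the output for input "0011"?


Step-by-step:
  (S0, 0) -> (S1, a)
  (S1, 0) -> (S0, a)
  (S0, 1) -> (S1, a)
  (S1, 1) -> (S0, a)

"aaaa"


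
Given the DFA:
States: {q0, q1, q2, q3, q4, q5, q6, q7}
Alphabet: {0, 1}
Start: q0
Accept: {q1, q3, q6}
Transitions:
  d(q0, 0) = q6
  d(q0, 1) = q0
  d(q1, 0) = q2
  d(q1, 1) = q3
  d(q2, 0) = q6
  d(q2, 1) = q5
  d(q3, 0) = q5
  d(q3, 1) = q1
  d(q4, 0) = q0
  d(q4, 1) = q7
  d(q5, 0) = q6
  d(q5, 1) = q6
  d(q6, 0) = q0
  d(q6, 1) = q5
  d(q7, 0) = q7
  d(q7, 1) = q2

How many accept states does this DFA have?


Accept states listed: {q1, q3, q6}
Counting: q1(1) q3(2) q6(3)

3


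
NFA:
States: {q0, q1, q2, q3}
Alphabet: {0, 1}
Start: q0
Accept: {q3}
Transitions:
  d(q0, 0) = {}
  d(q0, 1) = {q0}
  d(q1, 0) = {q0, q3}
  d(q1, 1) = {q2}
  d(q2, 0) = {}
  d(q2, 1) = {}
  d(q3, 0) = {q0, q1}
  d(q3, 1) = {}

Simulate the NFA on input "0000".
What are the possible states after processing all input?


Start: {q0}
  --0--> {}
  --0--> {}
  --0--> {}
  --0--> {}

{} (empty set, no valid transitions)


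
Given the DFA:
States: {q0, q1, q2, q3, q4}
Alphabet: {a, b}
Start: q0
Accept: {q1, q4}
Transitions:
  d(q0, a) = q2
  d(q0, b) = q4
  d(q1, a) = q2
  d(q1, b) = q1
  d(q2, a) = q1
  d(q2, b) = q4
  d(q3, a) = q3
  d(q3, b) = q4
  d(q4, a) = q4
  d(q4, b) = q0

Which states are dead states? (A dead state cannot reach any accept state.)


Forward reachability from each state:
  q0 -> reaches accept state q1 (live)
  q1 -> reaches accept state q1 (live)
  q2 -> reaches accept state q1 (live)
  q3 -> reaches accept state q1 (live)
  q4 -> reaches accept state q1 (live)

None (all states can reach an accept state)


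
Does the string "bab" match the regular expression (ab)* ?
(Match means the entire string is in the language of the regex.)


|string| = 3; first = 'b'; last = 'b'

No, "bab" does not match (ab)*


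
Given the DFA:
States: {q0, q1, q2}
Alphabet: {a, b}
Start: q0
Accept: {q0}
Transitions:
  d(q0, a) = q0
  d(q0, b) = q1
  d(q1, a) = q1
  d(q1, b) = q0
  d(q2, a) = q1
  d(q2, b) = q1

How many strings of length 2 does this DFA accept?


Enumerating all length-2 strings:
  "aa" -> q0 [accept]
  "ab" -> q1 [reject]
  "ba" -> q1 [reject]
  "bb" -> q0 [accept]

2 out of 4


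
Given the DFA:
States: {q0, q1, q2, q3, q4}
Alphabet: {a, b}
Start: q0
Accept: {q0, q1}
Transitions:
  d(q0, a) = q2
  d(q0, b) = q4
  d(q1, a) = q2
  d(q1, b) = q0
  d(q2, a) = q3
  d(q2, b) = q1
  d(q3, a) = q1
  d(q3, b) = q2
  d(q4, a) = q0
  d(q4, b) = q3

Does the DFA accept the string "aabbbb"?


Trace: q0 -> q2 -> q3 -> q2 -> q1 -> q0 -> q4
Final state: q4
Accept states: {q0, q1}

No, rejected (final state q4 is not an accept state)


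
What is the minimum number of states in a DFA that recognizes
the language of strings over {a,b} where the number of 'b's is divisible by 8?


States track (count of 'b') mod 8.
Need 8 states: one per remainder 0..7; accept = remainder 0.

8


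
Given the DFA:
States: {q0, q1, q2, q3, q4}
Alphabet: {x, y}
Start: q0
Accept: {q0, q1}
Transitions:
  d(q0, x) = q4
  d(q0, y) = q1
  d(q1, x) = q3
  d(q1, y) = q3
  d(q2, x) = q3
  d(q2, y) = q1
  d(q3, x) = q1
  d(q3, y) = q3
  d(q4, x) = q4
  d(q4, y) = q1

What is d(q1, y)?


Looking up transition d(q1, y)

q3


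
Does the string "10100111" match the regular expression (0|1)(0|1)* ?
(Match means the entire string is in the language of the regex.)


|string| = 8; first = '1'; last = '1'

Yes, "10100111" matches (0|1)(0|1)*


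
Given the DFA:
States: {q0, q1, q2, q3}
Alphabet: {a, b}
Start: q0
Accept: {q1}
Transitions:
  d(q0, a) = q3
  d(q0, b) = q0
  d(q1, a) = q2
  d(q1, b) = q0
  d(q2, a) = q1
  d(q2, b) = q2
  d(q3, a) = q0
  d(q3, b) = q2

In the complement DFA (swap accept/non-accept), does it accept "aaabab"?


Trace: q0 -> q3 -> q0 -> q3 -> q2 -> q1 -> q0
Final: q0
Original accept: {q1}
Complement: q0 is not in original accept

Yes, complement accepts (original rejects)


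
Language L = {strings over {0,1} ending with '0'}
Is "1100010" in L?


last symbol = '0'

Yes, "1100010" is in L


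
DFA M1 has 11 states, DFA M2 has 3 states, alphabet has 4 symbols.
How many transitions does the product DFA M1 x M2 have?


Product DFA has 11 * 3 = 33 states.
Each has 4 transitions: 33 * 4 = 132

132


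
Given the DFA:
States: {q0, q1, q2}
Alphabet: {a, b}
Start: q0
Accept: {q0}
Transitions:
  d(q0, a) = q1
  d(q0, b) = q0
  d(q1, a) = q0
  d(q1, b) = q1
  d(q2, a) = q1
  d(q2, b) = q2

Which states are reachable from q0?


BFS from q0:
  layer 0: {q0}
  layer 1: {q1}

{q0, q1}


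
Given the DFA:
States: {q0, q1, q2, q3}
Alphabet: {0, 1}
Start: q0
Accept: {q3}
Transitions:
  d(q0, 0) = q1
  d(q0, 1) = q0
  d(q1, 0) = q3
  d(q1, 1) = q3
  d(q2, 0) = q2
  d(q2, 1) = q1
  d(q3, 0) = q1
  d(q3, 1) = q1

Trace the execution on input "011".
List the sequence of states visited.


Input: 011
d(q0, 0) = q1
d(q1, 1) = q3
d(q3, 1) = q1


q0 -> q1 -> q3 -> q1


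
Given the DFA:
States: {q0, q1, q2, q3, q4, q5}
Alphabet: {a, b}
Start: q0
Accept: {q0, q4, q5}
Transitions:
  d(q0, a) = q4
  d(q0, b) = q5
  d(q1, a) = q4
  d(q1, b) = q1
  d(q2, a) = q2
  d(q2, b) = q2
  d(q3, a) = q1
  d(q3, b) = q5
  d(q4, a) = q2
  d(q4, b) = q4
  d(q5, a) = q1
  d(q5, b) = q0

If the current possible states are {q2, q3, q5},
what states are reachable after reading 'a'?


Apply transition on 'a' from each current state:
  d(q2, a) = q2
  d(q3, a) = q1
  d(q5, a) = q1

{q1, q2}


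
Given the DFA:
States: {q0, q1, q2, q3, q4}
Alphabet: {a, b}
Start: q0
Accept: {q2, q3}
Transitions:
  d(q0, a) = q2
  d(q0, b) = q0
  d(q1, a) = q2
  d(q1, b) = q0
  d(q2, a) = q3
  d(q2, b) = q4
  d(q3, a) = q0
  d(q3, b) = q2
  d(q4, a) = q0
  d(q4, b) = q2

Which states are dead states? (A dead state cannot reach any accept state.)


Forward reachability from each state:
  q0 -> reaches accept state q2 (live)
  q1 -> reaches accept state q2 (live)
  q2 -> reaches accept state q2 (live)
  q3 -> reaches accept state q2 (live)
  q4 -> reaches accept state q2 (live)

None (all states can reach an accept state)


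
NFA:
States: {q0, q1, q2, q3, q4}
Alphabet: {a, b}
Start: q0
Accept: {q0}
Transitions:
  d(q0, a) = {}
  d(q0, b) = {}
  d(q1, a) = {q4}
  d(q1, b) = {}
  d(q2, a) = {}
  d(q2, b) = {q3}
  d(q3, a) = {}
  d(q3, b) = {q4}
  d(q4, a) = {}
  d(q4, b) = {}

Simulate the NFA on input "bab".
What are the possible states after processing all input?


Start: {q0}
  --b--> {}
  --a--> {}
  --b--> {}

{} (empty set, no valid transitions)


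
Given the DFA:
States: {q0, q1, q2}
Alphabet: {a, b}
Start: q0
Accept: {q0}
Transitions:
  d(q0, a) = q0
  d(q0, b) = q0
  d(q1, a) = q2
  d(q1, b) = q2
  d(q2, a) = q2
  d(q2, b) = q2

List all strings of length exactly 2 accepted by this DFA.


All strings of length 2: 4 total
Accepted: 4

"aa", "ab", "ba", "bb"


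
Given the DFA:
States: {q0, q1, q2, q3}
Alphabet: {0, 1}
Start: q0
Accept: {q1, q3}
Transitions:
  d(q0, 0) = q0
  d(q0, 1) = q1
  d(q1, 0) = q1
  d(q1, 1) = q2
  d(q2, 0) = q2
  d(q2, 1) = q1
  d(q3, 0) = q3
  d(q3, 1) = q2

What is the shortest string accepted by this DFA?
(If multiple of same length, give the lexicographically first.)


BFS by string length (lex-first path to each state shown):
  len 0: q0<-""
  len 1: q0<-"0", q1<-"1"
Found accept state at length 1.

"1"


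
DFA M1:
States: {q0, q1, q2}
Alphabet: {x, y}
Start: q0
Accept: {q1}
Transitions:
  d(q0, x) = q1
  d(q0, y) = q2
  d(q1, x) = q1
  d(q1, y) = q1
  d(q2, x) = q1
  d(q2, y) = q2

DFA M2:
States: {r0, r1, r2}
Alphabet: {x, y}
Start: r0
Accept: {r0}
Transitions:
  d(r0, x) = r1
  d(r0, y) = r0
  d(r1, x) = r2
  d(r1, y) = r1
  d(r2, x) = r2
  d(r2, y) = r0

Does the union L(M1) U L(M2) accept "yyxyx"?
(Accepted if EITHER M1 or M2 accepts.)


M1: final=q1 accepted=True
M2: final=r2 accepted=False

Yes, union accepts


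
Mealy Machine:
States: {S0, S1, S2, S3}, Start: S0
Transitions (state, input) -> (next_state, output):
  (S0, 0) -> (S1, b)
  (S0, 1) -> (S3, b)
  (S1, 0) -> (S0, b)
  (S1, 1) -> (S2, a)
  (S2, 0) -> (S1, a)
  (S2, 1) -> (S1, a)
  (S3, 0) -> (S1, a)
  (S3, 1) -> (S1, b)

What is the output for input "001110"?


Step-by-step:
  (S0, 0) -> (S1, b)
  (S1, 0) -> (S0, b)
  (S0, 1) -> (S3, b)
  (S3, 1) -> (S1, b)
  (S1, 1) -> (S2, a)
  (S2, 0) -> (S1, a)

"bbbbaa"


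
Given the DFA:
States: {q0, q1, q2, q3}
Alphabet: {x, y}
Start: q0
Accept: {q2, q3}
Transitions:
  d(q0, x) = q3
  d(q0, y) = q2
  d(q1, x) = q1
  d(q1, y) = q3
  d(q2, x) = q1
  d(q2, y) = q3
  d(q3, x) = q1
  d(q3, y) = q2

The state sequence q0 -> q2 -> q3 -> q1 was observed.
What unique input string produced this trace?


Trace back each transition to find the symbol:
  q0 --[y]--> q2
  q2 --[y]--> q3
  q3 --[x]--> q1

"yyx"


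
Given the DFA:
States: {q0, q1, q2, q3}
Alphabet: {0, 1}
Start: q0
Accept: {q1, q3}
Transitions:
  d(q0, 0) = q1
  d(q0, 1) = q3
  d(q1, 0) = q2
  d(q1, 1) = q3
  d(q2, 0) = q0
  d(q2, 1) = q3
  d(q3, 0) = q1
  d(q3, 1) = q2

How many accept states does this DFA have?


Accept states listed: {q1, q3}
Counting: q1(1) q3(2)

2


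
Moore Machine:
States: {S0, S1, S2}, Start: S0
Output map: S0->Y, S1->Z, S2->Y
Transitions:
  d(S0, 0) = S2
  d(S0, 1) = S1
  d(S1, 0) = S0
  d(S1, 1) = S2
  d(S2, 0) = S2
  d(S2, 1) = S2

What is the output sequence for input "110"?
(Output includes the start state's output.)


Start: S0 (output Y)
  --1--> S1 (output Z)
  --1--> S2 (output Y)
  --0--> S2 (output Y)

"YZYY"


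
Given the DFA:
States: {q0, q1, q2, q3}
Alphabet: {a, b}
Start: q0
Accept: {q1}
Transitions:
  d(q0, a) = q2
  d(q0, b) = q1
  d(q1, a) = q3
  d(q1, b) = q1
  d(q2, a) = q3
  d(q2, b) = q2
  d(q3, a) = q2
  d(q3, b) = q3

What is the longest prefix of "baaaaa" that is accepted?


Run the DFA, marking each prefix where the state is accepting:
  "" -> q0 [reject]
  "b" -> q1 [accept]
  "ba" -> q3 [reject]
  "baa" -> q2 [reject]
  "baaa" -> q3 [reject]
  "baaaa" -> q2 [reject]
  "baaaaa" -> q3 [reject]

"b"


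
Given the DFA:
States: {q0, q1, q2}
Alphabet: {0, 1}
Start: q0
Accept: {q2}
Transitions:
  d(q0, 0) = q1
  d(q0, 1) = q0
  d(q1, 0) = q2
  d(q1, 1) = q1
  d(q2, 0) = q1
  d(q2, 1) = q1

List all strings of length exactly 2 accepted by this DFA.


All strings of length 2: 4 total
Accepted: 1

"00"


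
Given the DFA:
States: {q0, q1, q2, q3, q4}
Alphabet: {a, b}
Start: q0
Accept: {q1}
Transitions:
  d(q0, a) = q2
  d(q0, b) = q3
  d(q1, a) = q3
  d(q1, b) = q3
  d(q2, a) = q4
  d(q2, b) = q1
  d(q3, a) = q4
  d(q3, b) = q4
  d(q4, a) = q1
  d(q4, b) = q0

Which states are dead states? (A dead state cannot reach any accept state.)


Forward reachability from each state:
  q0 -> reaches accept state q1 (live)
  q1 -> reaches accept state q1 (live)
  q2 -> reaches accept state q1 (live)
  q3 -> reaches accept state q1 (live)
  q4 -> reaches accept state q1 (live)

None (all states can reach an accept state)


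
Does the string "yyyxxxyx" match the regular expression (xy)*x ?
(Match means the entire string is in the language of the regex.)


|string| = 8; first = 'y'; last = 'x'

No, "yyyxxxyx" does not match (xy)*x


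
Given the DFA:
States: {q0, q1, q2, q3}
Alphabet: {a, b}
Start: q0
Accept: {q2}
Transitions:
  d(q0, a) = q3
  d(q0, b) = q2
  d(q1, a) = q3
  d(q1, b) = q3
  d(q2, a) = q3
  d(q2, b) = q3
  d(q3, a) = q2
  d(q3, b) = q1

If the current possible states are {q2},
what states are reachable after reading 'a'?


Apply transition on 'a' from each current state:
  d(q2, a) = q3

{q3}


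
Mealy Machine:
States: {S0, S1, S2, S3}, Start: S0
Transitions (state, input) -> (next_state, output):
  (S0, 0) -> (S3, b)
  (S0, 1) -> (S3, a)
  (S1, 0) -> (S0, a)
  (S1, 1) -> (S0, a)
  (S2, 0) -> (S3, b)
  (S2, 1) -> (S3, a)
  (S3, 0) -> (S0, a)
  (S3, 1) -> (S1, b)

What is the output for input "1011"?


Step-by-step:
  (S0, 1) -> (S3, a)
  (S3, 0) -> (S0, a)
  (S0, 1) -> (S3, a)
  (S3, 1) -> (S1, b)

"aaab"


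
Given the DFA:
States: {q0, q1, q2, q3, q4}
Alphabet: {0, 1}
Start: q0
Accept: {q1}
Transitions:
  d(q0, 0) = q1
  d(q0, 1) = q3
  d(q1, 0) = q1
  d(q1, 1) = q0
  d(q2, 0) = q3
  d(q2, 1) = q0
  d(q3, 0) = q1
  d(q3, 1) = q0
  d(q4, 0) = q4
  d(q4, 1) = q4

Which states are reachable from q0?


BFS from q0:
  layer 0: {q0}
  layer 1: {q1, q3}

{q0, q1, q3}


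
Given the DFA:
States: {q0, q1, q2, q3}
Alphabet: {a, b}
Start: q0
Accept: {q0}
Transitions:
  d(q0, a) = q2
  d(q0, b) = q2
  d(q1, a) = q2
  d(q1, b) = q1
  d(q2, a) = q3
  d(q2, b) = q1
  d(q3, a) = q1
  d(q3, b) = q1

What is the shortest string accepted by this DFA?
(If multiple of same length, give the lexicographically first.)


BFS by string length (lex-first path to each state shown):
  len 0: q0<-""
Found accept state at length 0.

"" (empty string)


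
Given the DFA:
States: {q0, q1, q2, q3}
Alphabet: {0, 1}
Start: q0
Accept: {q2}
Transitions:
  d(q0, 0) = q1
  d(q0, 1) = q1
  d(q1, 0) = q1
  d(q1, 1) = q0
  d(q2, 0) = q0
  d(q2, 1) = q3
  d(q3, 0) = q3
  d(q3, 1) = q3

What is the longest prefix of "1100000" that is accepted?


Run the DFA, marking each prefix where the state is accepting:
  "" -> q0 [reject]
  "1" -> q1 [reject]
  "11" -> q0 [reject]
  "110" -> q1 [reject]
  "1100" -> q1 [reject]
  "11000" -> q1 [reject]
  "110000" -> q1 [reject]
  "1100000" -> q1 [reject]

No prefix is accepted


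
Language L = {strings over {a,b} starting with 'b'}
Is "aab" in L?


first symbol = 'a'

No, "aab" is not in L


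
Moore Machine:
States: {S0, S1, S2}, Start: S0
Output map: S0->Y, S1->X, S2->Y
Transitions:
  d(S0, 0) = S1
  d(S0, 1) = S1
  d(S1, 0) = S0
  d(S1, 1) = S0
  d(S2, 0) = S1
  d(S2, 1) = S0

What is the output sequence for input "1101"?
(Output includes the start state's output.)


Start: S0 (output Y)
  --1--> S1 (output X)
  --1--> S0 (output Y)
  --0--> S1 (output X)
  --1--> S0 (output Y)

"YXYXY"


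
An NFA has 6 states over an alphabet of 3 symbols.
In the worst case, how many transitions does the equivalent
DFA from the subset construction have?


Subset construction: one DFA state per subset of NFA states = 2^6 = 64 states.
Each DFA state has 3 outgoing transitions: 64 * 3 = 192

192


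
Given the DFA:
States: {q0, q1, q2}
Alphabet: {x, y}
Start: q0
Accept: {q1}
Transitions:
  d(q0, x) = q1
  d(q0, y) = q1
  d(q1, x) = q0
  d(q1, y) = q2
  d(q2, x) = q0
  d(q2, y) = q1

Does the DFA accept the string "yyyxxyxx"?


Trace: q0 -> q1 -> q2 -> q1 -> q0 -> q1 -> q2 -> q0 -> q1
Final state: q1
Accept states: {q1}

Yes, accepted (final state q1 is an accept state)


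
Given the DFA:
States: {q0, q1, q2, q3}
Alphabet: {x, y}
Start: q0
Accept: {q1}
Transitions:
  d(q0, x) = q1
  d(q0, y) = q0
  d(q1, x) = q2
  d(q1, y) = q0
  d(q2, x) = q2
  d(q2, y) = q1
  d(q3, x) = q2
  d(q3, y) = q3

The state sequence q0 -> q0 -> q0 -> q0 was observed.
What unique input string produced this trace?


Trace back each transition to find the symbol:
  q0 --[y]--> q0
  q0 --[y]--> q0
  q0 --[y]--> q0

"yyy"


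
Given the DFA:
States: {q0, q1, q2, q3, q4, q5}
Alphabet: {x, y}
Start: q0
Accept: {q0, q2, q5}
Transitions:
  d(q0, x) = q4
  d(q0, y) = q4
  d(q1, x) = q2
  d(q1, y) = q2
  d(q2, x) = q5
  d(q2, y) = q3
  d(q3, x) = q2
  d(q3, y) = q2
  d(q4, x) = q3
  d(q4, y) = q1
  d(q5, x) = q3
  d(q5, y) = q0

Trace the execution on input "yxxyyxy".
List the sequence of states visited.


Input: yxxyyxy
d(q0, y) = q4
d(q4, x) = q3
d(q3, x) = q2
d(q2, y) = q3
d(q3, y) = q2
d(q2, x) = q5
d(q5, y) = q0


q0 -> q4 -> q3 -> q2 -> q3 -> q2 -> q5 -> q0


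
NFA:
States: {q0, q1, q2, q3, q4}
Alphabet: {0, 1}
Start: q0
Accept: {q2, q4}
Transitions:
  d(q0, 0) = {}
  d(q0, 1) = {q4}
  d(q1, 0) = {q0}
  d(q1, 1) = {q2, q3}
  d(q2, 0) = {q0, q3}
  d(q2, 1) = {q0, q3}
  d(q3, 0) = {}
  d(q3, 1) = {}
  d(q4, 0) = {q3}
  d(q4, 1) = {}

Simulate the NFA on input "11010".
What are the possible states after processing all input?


Start: {q0}
  --1--> {q4}
  --1--> {}
  --0--> {}
  --1--> {}
  --0--> {}

{} (empty set, no valid transitions)


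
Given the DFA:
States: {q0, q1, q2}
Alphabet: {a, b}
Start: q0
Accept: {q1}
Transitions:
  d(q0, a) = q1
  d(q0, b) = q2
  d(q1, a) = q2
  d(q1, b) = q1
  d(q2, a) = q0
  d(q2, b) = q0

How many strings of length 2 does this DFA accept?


Enumerating all length-2 strings:
  "aa" -> q2 [reject]
  "ab" -> q1 [accept]
  "ba" -> q0 [reject]
  "bb" -> q0 [reject]

1 out of 4


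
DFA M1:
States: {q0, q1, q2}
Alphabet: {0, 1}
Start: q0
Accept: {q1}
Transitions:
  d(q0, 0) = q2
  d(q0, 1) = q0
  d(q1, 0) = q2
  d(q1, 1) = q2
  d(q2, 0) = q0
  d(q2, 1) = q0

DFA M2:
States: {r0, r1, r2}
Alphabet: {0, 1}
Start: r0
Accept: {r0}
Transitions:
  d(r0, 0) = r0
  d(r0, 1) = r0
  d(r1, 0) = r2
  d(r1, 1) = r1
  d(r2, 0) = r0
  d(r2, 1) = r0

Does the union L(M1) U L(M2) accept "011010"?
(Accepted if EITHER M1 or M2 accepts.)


M1: final=q2 accepted=False
M2: final=r0 accepted=True

Yes, union accepts


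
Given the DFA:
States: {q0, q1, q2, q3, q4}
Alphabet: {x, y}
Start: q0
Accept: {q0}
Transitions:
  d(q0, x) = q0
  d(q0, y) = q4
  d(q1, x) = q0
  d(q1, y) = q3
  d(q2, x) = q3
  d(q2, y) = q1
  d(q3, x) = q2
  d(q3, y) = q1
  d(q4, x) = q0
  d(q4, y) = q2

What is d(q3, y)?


Looking up transition d(q3, y)

q1


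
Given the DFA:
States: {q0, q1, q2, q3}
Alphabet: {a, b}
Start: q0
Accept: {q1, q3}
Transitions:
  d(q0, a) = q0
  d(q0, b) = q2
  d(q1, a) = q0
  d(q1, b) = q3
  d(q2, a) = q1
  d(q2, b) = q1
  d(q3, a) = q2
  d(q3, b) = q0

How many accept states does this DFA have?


Accept states listed: {q1, q3}
Counting: q1(1) q3(2)

2


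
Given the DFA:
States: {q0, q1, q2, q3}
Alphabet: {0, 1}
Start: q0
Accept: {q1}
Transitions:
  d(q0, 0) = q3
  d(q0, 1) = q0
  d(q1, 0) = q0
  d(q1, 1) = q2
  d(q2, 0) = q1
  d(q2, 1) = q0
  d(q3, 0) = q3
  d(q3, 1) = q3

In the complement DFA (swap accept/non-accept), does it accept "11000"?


Trace: q0 -> q0 -> q0 -> q3 -> q3 -> q3
Final: q3
Original accept: {q1}
Complement: q3 is not in original accept

Yes, complement accepts (original rejects)


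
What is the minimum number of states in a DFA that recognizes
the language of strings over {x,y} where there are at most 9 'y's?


States: count = 0, 1, ..., 9 (all accepting; 10 states), plus a dead state for count > 9.
Total: 10 + 1 = 11.

11


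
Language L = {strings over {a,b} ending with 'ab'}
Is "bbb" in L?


last two symbols = 'bb'

No, "bbb" is not in L


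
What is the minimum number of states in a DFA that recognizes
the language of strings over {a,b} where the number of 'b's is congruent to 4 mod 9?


States track (count of 'b') mod 9.
Need 9 states: one per remainder 0..8; accept = remainder 4.

9


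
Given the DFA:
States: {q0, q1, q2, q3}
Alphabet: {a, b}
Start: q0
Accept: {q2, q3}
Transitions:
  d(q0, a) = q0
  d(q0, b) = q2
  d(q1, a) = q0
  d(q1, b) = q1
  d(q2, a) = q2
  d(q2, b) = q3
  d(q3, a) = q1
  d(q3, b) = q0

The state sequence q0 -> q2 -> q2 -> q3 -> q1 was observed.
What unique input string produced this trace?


Trace back each transition to find the symbol:
  q0 --[b]--> q2
  q2 --[a]--> q2
  q2 --[b]--> q3
  q3 --[a]--> q1

"baba"


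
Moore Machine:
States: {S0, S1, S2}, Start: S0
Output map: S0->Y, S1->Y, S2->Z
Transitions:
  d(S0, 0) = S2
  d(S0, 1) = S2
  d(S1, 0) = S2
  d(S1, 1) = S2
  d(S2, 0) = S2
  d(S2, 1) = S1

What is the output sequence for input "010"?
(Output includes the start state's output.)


Start: S0 (output Y)
  --0--> S2 (output Z)
  --1--> S1 (output Y)
  --0--> S2 (output Z)

"YZYZ"


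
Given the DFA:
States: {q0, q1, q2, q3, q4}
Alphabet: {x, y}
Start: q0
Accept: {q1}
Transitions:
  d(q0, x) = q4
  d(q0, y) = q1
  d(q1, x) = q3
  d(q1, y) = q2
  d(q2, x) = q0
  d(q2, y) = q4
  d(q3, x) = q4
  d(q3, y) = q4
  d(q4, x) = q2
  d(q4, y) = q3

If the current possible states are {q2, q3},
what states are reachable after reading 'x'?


Apply transition on 'x' from each current state:
  d(q2, x) = q0
  d(q3, x) = q4

{q0, q4}


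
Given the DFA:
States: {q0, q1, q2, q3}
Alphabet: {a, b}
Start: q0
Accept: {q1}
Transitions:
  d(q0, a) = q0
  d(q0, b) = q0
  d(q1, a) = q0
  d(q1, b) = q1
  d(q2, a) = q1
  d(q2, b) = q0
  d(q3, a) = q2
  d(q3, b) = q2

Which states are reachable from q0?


BFS from q0:
  layer 0: {q0}

{q0}


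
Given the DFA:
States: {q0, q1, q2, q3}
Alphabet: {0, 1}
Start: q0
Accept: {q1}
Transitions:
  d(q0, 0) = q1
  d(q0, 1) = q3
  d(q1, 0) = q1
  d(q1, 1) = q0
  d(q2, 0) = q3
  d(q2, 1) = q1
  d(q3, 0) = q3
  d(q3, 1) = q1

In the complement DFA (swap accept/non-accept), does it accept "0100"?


Trace: q0 -> q1 -> q0 -> q1 -> q1
Final: q1
Original accept: {q1}
Complement: q1 is in original accept

No, complement rejects (original accepts)


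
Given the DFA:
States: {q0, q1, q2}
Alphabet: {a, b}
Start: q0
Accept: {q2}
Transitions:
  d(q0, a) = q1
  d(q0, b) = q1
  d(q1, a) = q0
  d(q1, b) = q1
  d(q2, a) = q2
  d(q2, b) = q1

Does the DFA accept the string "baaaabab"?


Trace: q0 -> q1 -> q0 -> q1 -> q0 -> q1 -> q1 -> q0 -> q1
Final state: q1
Accept states: {q2}

No, rejected (final state q1 is not an accept state)


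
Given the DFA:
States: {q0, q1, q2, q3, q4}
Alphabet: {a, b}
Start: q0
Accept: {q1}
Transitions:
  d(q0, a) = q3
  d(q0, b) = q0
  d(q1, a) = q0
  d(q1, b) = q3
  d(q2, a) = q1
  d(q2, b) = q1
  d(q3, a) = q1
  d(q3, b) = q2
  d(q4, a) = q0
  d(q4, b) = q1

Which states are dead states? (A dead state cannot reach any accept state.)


Forward reachability from each state:
  q0 -> reaches accept state q1 (live)
  q1 -> reaches accept state q1 (live)
  q2 -> reaches accept state q1 (live)
  q3 -> reaches accept state q1 (live)
  q4 -> reaches accept state q1 (live)

None (all states can reach an accept state)


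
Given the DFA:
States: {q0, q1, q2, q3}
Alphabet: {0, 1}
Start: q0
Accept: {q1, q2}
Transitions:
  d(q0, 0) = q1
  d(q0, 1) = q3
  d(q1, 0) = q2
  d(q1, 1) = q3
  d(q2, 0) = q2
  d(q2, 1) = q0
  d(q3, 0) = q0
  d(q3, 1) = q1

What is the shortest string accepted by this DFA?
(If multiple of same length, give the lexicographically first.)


BFS by string length (lex-first path to each state shown):
  len 0: q0<-""
  len 1: q1<-"0", q3<-"1"
Found accept state at length 1.

"0"


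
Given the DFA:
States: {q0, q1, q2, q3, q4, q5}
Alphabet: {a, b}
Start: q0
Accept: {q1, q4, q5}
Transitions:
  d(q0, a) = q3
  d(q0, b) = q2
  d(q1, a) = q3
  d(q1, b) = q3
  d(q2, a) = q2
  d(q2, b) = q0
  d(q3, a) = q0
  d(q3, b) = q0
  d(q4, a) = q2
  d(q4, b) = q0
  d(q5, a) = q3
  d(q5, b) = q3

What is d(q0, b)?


Looking up transition d(q0, b)

q2


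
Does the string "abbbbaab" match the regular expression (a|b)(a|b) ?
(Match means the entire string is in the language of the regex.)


|string| = 8; first = 'a'; last = 'b'

No, "abbbbaab" does not match (a|b)(a|b)


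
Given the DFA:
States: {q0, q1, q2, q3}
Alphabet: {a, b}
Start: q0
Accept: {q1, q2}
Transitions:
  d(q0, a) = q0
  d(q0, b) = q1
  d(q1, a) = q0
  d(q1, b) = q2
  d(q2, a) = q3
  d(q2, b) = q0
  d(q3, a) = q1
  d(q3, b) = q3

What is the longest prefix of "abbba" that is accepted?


Run the DFA, marking each prefix where the state is accepting:
  "" -> q0 [reject]
  "a" -> q0 [reject]
  "ab" -> q1 [accept]
  "abb" -> q2 [accept]
  "abbb" -> q0 [reject]
  "abbba" -> q0 [reject]

"abb"


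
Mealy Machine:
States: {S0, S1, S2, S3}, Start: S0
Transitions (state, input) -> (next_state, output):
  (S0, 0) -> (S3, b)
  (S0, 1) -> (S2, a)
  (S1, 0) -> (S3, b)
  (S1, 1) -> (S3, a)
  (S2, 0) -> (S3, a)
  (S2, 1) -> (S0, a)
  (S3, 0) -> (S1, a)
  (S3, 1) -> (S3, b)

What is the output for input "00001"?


Step-by-step:
  (S0, 0) -> (S3, b)
  (S3, 0) -> (S1, a)
  (S1, 0) -> (S3, b)
  (S3, 0) -> (S1, a)
  (S1, 1) -> (S3, a)

"babaa"


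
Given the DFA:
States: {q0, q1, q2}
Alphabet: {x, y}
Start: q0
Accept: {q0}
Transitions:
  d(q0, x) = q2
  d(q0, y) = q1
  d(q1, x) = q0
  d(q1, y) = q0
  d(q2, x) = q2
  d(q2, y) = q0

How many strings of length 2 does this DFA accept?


Enumerating all length-2 strings:
  "xx" -> q2 [reject]
  "xy" -> q0 [accept]
  "yx" -> q0 [accept]
  "yy" -> q0 [accept]

3 out of 4


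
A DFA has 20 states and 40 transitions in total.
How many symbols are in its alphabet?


Each state has exactly one transition per symbol.
|alphabet| = transitions / states = 40 / 20 = 2

2


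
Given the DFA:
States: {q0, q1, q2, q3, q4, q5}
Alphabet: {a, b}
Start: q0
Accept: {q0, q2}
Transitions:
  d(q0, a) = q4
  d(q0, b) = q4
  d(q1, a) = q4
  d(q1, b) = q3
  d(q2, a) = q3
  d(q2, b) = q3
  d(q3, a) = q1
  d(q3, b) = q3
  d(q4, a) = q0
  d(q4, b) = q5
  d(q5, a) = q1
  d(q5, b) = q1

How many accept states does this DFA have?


Accept states listed: {q0, q2}
Counting: q0(1) q2(2)

2


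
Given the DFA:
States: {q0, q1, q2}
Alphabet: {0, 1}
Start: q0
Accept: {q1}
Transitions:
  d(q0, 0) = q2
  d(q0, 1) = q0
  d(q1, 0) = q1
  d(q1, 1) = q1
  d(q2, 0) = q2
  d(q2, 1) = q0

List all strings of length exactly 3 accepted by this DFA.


All strings of length 3: 8 total
Accepted: 0

None


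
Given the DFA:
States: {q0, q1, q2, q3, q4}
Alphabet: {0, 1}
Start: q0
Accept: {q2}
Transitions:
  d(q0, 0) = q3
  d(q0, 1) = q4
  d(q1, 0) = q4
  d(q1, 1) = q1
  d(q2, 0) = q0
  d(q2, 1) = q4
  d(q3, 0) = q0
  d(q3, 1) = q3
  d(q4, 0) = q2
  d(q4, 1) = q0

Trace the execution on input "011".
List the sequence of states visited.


Input: 011
d(q0, 0) = q3
d(q3, 1) = q3
d(q3, 1) = q3


q0 -> q3 -> q3 -> q3


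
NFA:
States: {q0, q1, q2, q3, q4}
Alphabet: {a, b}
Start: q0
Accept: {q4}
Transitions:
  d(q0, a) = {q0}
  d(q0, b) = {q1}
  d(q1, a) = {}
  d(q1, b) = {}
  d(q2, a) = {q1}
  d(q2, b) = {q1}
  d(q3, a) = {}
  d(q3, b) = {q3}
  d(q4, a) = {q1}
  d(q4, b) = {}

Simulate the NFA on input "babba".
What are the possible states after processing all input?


Start: {q0}
  --b--> {q1}
  --a--> {}
  --b--> {}
  --b--> {}
  --a--> {}

{} (empty set, no valid transitions)


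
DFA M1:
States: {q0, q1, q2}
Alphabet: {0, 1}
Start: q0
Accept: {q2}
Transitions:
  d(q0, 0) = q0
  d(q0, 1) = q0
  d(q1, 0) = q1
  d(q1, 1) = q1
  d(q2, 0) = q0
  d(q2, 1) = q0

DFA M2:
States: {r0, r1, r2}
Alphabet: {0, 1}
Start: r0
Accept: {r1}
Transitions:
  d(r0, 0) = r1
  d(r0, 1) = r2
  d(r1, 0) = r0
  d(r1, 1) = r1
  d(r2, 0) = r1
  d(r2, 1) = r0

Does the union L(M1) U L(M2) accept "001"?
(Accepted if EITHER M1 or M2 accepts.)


M1: final=q0 accepted=False
M2: final=r2 accepted=False

No, union rejects (neither accepts)


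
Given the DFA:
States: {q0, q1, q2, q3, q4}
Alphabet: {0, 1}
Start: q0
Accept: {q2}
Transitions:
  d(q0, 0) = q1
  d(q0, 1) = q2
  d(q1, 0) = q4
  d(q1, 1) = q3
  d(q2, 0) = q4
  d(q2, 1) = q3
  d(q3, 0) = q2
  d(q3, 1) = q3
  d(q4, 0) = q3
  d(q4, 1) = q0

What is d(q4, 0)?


Looking up transition d(q4, 0)

q3


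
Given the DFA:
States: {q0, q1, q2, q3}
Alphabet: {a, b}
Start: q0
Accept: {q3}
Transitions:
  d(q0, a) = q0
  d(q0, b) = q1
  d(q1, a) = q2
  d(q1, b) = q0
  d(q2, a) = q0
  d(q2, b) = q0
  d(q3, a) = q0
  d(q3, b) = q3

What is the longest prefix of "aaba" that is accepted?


Run the DFA, marking each prefix where the state is accepting:
  "" -> q0 [reject]
  "a" -> q0 [reject]
  "aa" -> q0 [reject]
  "aab" -> q1 [reject]
  "aaba" -> q2 [reject]

No prefix is accepted


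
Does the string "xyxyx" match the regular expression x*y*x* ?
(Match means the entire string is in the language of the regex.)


|string| = 5; first = 'x'; last = 'x'

No, "xyxyx" does not match x*y*x*


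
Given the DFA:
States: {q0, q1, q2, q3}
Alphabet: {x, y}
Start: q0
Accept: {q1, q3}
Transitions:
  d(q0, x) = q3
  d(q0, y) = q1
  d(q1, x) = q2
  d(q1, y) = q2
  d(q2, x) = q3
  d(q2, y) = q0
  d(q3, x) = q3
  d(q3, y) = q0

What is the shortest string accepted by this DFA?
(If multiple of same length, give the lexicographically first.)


BFS by string length (lex-first path to each state shown):
  len 0: q0<-""
  len 1: q1<-"y", q3<-"x"
Found accept state at length 1.

"x"


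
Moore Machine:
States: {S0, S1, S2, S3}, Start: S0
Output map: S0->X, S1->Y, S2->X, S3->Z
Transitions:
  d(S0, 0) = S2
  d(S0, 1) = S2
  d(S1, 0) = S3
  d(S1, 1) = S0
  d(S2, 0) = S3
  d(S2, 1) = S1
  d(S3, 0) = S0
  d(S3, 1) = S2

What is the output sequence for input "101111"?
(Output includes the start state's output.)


Start: S0 (output X)
  --1--> S2 (output X)
  --0--> S3 (output Z)
  --1--> S2 (output X)
  --1--> S1 (output Y)
  --1--> S0 (output X)
  --1--> S2 (output X)

"XXZXYXX"


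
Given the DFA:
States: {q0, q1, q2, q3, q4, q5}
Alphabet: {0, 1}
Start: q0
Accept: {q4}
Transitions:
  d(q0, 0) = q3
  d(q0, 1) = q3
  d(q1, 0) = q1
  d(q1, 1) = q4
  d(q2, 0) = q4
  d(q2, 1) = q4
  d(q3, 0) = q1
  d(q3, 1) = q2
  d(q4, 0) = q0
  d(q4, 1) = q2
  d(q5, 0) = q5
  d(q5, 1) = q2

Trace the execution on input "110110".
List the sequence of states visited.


Input: 110110
d(q0, 1) = q3
d(q3, 1) = q2
d(q2, 0) = q4
d(q4, 1) = q2
d(q2, 1) = q4
d(q4, 0) = q0


q0 -> q3 -> q2 -> q4 -> q2 -> q4 -> q0


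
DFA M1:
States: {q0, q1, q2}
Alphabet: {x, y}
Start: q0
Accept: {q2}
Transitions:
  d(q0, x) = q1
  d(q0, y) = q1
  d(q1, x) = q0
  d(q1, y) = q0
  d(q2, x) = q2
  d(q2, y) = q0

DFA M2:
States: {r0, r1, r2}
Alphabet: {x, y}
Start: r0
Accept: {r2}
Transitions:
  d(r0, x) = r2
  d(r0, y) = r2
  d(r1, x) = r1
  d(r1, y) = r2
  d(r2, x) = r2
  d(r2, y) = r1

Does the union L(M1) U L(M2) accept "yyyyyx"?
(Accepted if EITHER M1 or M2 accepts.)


M1: final=q0 accepted=False
M2: final=r2 accepted=True

Yes, union accepts
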